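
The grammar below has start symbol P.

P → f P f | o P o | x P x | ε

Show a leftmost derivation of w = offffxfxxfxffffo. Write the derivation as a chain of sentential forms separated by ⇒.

P⇒oPo⇒ofPfo⇒offPffo⇒offfPfffo⇒offffPffffo⇒offffxPxffffo⇒offffxfPfxffffo⇒offffxfxPxfxffffo⇒offffxfxxfxffffo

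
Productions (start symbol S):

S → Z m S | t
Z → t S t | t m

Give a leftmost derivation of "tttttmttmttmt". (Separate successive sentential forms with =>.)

S=>ZmS=>tStmS=>tZmStmS=>ttStmStmS=>ttZmStmStmS=>tttStmStmStmS=>tttttmStmStmS=>tttttmttmStmS=>tttttmttmttmS=>tttttmttmttmt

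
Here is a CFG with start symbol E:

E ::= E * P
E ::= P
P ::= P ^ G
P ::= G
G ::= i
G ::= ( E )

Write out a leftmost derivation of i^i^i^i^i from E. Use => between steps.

E => P => P^G => P^G^G => P^G^G^G => P^G^G^G^G => G^G^G^G^G => i^G^G^G^G => i^i^G^G^G => i^i^i^G^G => i^i^i^i^G => i^i^i^i^i

E => P   [E ::= P]
P => P^G   [P ::= P ^ G]
P^G => P^G^G   [P ::= P ^ G]
P^G^G => P^G^G^G   [P ::= P ^ G]
P^G^G^G => P^G^G^G^G   [P ::= P ^ G]
P^G^G^G^G => G^G^G^G^G   [P ::= G]
G^G^G^G^G => i^G^G^G^G   [G ::= i]
i^G^G^G^G => i^i^G^G^G   [G ::= i]
i^i^G^G^G => i^i^i^G^G   [G ::= i]
i^i^i^G^G => i^i^i^i^G   [G ::= i]
i^i^i^i^G => i^i^i^i^i   [G ::= i]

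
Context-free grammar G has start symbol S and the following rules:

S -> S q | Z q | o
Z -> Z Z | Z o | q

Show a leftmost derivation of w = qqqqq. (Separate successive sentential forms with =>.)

S => Zq   [S -> Z q]
Zq => ZZq   [Z -> Z Z]
ZZq => ZZZq   [Z -> Z Z]
ZZZq => qZZq   [Z -> q]
qZZq => qZZZq   [Z -> Z Z]
qZZZq => qqZZq   [Z -> q]
qqZZq => qqqZq   [Z -> q]
qqqZq => qqqqq   [Z -> q]

S => Zq => ZZq => ZZZq => qZZq => qZZZq => qqZZq => qqqZq => qqqqq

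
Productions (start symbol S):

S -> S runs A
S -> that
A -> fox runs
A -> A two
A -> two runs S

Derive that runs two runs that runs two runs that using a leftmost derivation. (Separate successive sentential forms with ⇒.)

S ⇒ S runs A   [S -> S runs A]
S runs A ⇒ that runs A   [S -> that]
that runs A ⇒ that runs two runs S   [A -> two runs S]
that runs two runs S ⇒ that runs two runs S runs A   [S -> S runs A]
that runs two runs S runs A ⇒ that runs two runs that runs A   [S -> that]
that runs two runs that runs A ⇒ that runs two runs that runs two runs S   [A -> two runs S]
that runs two runs that runs two runs S ⇒ that runs two runs that runs two runs that   [S -> that]

S ⇒ S runs A ⇒ that runs A ⇒ that runs two runs S ⇒ that runs two runs S runs A ⇒ that runs two runs that runs A ⇒ that runs two runs that runs two runs S ⇒ that runs two runs that runs two runs that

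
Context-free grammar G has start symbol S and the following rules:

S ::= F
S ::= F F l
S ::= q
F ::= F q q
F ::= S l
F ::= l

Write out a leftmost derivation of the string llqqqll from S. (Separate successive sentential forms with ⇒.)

S ⇒ FFl   [S ::= F F l]
FFl ⇒ FqqFl   [F ::= F q q]
FqqFl ⇒ SlqqFl   [F ::= S l]
SlqqFl ⇒ FlqqFl   [S ::= F]
FlqqFl ⇒ llqqFl   [F ::= l]
llqqFl ⇒ llqqSll   [F ::= S l]
llqqSll ⇒ llqqqll   [S ::= q]

S ⇒ FFl ⇒ FqqFl ⇒ SlqqFl ⇒ FlqqFl ⇒ llqqFl ⇒ llqqSll ⇒ llqqqll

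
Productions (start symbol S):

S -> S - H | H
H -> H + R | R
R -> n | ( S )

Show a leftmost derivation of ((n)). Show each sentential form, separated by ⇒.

S ⇒ H ⇒ R ⇒ (S) ⇒ (H) ⇒ (R) ⇒ ((S)) ⇒ ((H)) ⇒ ((R)) ⇒ ((n))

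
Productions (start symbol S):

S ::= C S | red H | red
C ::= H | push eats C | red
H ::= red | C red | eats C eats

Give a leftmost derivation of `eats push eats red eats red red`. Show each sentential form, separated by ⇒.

S ⇒ C S ⇒ H S ⇒ eats C eats S ⇒ eats push eats C eats S ⇒ eats push eats H eats S ⇒ eats push eats red eats S ⇒ eats push eats red eats C S ⇒ eats push eats red eats red S ⇒ eats push eats red eats red red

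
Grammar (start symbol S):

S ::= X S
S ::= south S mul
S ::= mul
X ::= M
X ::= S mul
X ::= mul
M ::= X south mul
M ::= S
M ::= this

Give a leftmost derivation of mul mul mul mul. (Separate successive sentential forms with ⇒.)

S ⇒ X S ⇒ S mul S ⇒ X S mul S ⇒ mul S mul S ⇒ mul mul mul S ⇒ mul mul mul mul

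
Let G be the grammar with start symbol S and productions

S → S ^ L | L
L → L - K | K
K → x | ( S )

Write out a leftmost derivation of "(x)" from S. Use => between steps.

S => L => K => (S) => (L) => (K) => (x)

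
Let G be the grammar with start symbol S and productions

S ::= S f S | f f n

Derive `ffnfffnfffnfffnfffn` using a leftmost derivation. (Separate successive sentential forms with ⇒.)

S⇒SfS⇒SfSfS⇒SfSfSfS⇒SfSfSfSfS⇒ffnfSfSfSfS⇒ffnfffnfSfSfS⇒ffnfffnfffnfSfS⇒ffnfffnfffnfffnfS⇒ffnfffnfffnfffnfffn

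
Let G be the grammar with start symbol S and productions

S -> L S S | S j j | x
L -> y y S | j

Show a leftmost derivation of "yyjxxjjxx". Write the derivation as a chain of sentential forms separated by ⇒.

S⇒LSS⇒yySSS⇒yySjjSS⇒yyLSSjjSS⇒yyjSSjjSS⇒yyjxSjjSS⇒yyjxxjjSS⇒yyjxxjjxS⇒yyjxxjjxx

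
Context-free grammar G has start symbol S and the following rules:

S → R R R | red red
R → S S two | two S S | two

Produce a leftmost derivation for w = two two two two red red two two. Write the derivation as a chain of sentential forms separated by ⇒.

S ⇒ R R R   [S → R R R]
R R R ⇒ two R R   [R → two]
two R R ⇒ two S S two R   [R → S S two]
two S S two R ⇒ two R R R S two R   [S → R R R]
two R R R S two R ⇒ two two R R S two R   [R → two]
two two R R S two R ⇒ two two two R S two R   [R → two]
two two two R S two R ⇒ two two two two S two R   [R → two]
two two two two S two R ⇒ two two two two red red two R   [S → red red]
two two two two red red two R ⇒ two two two two red red two two   [R → two]

S ⇒ R R R ⇒ two R R ⇒ two S S two R ⇒ two R R R S two R ⇒ two two R R S two R ⇒ two two two R S two R ⇒ two two two two S two R ⇒ two two two two red red two R ⇒ two two two two red red two two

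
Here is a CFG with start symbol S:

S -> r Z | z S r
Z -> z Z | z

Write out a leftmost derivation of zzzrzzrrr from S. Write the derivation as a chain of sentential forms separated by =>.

S => zSr => zzSrr => zzzSrrr => zzzrZrrr => zzzrzZrrr => zzzrzzrrr

S => zSr   [S -> z S r]
zSr => zzSrr   [S -> z S r]
zzSrr => zzzSrrr   [S -> z S r]
zzzSrrr => zzzrZrrr   [S -> r Z]
zzzrZrrr => zzzrzZrrr   [Z -> z Z]
zzzrzZrrr => zzzrzzrrr   [Z -> z]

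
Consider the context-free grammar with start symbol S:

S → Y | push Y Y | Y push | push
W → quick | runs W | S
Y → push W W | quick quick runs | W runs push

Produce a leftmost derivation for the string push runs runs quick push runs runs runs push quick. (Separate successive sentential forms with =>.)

S => Y   [S → Y]
Y => push W W   [Y → push W W]
push W W => push runs W W   [W → runs W]
push runs W W => push runs runs W W   [W → runs W]
push runs runs W W => push runs runs quick W   [W → quick]
push runs runs quick W => push runs runs quick S   [W → S]
push runs runs quick S => push runs runs quick Y   [S → Y]
push runs runs quick Y => push runs runs quick push W W   [Y → push W W]
push runs runs quick push W W => push runs runs quick push runs W W   [W → runs W]
push runs runs quick push runs W W => push runs runs quick push runs runs W W   [W → runs W]
push runs runs quick push runs runs W W => push runs runs quick push runs runs runs W W   [W → runs W]
push runs runs quick push runs runs runs W W => push runs runs quick push runs runs runs S W   [W → S]
push runs runs quick push runs runs runs S W => push runs runs quick push runs runs runs push W   [S → push]
push runs runs quick push runs runs runs push W => push runs runs quick push runs runs runs push quick   [W → quick]

S => Y => push W W => push runs W W => push runs runs W W => push runs runs quick W => push runs runs quick S => push runs runs quick Y => push runs runs quick push W W => push runs runs quick push runs W W => push runs runs quick push runs runs W W => push runs runs quick push runs runs runs W W => push runs runs quick push runs runs runs S W => push runs runs quick push runs runs runs push W => push runs runs quick push runs runs runs push quick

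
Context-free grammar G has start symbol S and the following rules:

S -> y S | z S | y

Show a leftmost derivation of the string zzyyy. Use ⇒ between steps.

S ⇒ zS ⇒ zzS ⇒ zzyS ⇒ zzyyS ⇒ zzyyy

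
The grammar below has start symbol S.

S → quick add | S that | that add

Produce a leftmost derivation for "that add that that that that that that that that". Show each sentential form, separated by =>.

S => S that   [S → S that]
S that => S that that   [S → S that]
S that that => S that that that   [S → S that]
S that that that => S that that that that   [S → S that]
S that that that that => S that that that that that   [S → S that]
S that that that that that => S that that that that that that   [S → S that]
S that that that that that that => S that that that that that that that   [S → S that]
S that that that that that that that => S that that that that that that that that   [S → S that]
S that that that that that that that that => that add that that that that that that that that   [S → that add]

S => S that => S that that => S that that that => S that that that that => S that that that that that => S that that that that that that => S that that that that that that that => S that that that that that that that that => that add that that that that that that that that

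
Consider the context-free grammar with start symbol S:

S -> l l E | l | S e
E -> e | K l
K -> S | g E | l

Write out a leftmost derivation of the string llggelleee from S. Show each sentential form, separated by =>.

S => Se => See => Seee => llEeee => llKleee => llgEleee => llgKlleee => llggElleee => llggelleee

S => Se   [S -> S e]
Se => See   [S -> S e]
See => Seee   [S -> S e]
Seee => llEeee   [S -> l l E]
llEeee => llKleee   [E -> K l]
llKleee => llgEleee   [K -> g E]
llgEleee => llgKlleee   [E -> K l]
llgKlleee => llggElleee   [K -> g E]
llggElleee => llggelleee   [E -> e]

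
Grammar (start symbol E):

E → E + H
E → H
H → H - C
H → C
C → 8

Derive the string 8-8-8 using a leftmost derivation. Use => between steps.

E => H => H-C => H-C-C => C-C-C => 8-C-C => 8-8-C => 8-8-8

E => H   [E → H]
H => H-C   [H → H - C]
H-C => H-C-C   [H → H - C]
H-C-C => C-C-C   [H → C]
C-C-C => 8-C-C   [C → 8]
8-C-C => 8-8-C   [C → 8]
8-8-C => 8-8-8   [C → 8]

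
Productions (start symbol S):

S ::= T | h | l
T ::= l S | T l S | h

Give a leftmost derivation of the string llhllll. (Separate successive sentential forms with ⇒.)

S ⇒ T ⇒ lS ⇒ lT ⇒ lTlS ⇒ lTlSlS ⇒ llSlSlS ⇒ llhlSlS ⇒ llhlllS ⇒ llhllll

S ⇒ T   [S ::= T]
T ⇒ lS   [T ::= l S]
lS ⇒ lT   [S ::= T]
lT ⇒ lTlS   [T ::= T l S]
lTlS ⇒ lTlSlS   [T ::= T l S]
lTlSlS ⇒ llSlSlS   [T ::= l S]
llSlSlS ⇒ llhlSlS   [S ::= h]
llhlSlS ⇒ llhlllS   [S ::= l]
llhlllS ⇒ llhllll   [S ::= l]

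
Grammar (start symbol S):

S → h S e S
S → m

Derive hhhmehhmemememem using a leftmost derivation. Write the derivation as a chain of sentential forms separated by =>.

S => hSeS   [S → h S e S]
hSeS => hhSeSeS   [S → h S e S]
hhSeSeS => hhhSeSeSeS   [S → h S e S]
hhhSeSeSeS => hhhmeSeSeS   [S → m]
hhhmeSeSeS => hhhmehSeSeSeS   [S → h S e S]
hhhmehSeSeSeS => hhhmehhSeSeSeSeS   [S → h S e S]
hhhmehhSeSeSeSeS => hhhmehhmeSeSeSeS   [S → m]
hhhmehhmeSeSeSeS => hhhmehhmemeSeSeS   [S → m]
hhhmehhmemeSeSeS => hhhmehhmememeSeS   [S → m]
hhhmehhmememeSeS => hhhmehhmemememeS   [S → m]
hhhmehhmemememeS => hhhmehhmemememem   [S → m]

S=>hSeS=>hhSeSeS=>hhhSeSeSeS=>hhhmeSeSeS=>hhhmehSeSeSeS=>hhhmehhSeSeSeSeS=>hhhmehhmeSeSeSeS=>hhhmehhmemeSeSeS=>hhhmehhmememeSeS=>hhhmehhmemememeS=>hhhmehhmemememem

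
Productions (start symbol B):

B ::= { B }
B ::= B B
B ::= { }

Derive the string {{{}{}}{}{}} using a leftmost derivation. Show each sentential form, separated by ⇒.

B ⇒ {B}   [B ::= { B }]
{B} ⇒ {BB}   [B ::= B B]
{BB} ⇒ {BBB}   [B ::= B B]
{BBB} ⇒ {{B}BB}   [B ::= { B }]
{{B}BB} ⇒ {{BB}BB}   [B ::= B B]
{{BB}BB} ⇒ {{{}B}BB}   [B ::= { }]
{{{}B}BB} ⇒ {{{}{}}BB}   [B ::= { }]
{{{}{}}BB} ⇒ {{{}{}}{}B}   [B ::= { }]
{{{}{}}{}B} ⇒ {{{}{}}{}{}}   [B ::= { }]

B ⇒ {B} ⇒ {BB} ⇒ {BBB} ⇒ {{B}BB} ⇒ {{BB}BB} ⇒ {{{}B}BB} ⇒ {{{}{}}BB} ⇒ {{{}{}}{}B} ⇒ {{{}{}}{}{}}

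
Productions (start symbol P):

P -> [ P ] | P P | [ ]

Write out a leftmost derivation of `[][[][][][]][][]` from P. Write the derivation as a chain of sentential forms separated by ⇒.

P ⇒ PP   [P -> P P]
PP ⇒ []P   [P -> [ ]]
[]P ⇒ []PP   [P -> P P]
[]PP ⇒ []PPP   [P -> P P]
[]PPP ⇒ [][P]PP   [P -> [ P ]]
[][P]PP ⇒ [][PP]PP   [P -> P P]
[][PP]PP ⇒ [][PPP]PP   [P -> P P]
[][PPP]PP ⇒ [][PPPP]PP   [P -> P P]
[][PPPP]PP ⇒ [][[]PPP]PP   [P -> [ ]]
[][[]PPP]PP ⇒ [][[][]PP]PP   [P -> [ ]]
[][[][]PP]PP ⇒ [][[][][]P]PP   [P -> [ ]]
[][[][][]P]PP ⇒ [][[][][][]]PP   [P -> [ ]]
[][[][][][]]PP ⇒ [][[][][][]][]P   [P -> [ ]]
[][[][][][]][]P ⇒ [][[][][][]][][]   [P -> [ ]]

P ⇒ PP ⇒ []P ⇒ []PP ⇒ []PPP ⇒ [][P]PP ⇒ [][PP]PP ⇒ [][PPP]PP ⇒ [][PPPP]PP ⇒ [][[]PPP]PP ⇒ [][[][]PP]PP ⇒ [][[][][]P]PP ⇒ [][[][][][]]PP ⇒ [][[][][][]][]P ⇒ [][[][][][]][][]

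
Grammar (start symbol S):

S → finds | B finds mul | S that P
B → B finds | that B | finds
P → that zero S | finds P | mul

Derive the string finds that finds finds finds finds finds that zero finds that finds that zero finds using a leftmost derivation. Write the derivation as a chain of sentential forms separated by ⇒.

S ⇒ S that P ⇒ finds that P ⇒ finds that finds P ⇒ finds that finds finds P ⇒ finds that finds finds finds P ⇒ finds that finds finds finds finds P ⇒ finds that finds finds finds finds finds P ⇒ finds that finds finds finds finds finds that zero S ⇒ finds that finds finds finds finds finds that zero S that P ⇒ finds that finds finds finds finds finds that zero finds that P ⇒ finds that finds finds finds finds finds that zero finds that finds P ⇒ finds that finds finds finds finds finds that zero finds that finds that zero S ⇒ finds that finds finds finds finds finds that zero finds that finds that zero finds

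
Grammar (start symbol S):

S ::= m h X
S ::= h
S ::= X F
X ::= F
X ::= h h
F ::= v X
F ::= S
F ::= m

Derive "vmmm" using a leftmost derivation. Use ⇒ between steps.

S⇒XF⇒FF⇒vXF⇒vFF⇒vSF⇒vXFF⇒vFFF⇒vmFF⇒vmmF⇒vmmm

S ⇒ XF   [S ::= X F]
XF ⇒ FF   [X ::= F]
FF ⇒ vXF   [F ::= v X]
vXF ⇒ vFF   [X ::= F]
vFF ⇒ vSF   [F ::= S]
vSF ⇒ vXFF   [S ::= X F]
vXFF ⇒ vFFF   [X ::= F]
vFFF ⇒ vmFF   [F ::= m]
vmFF ⇒ vmmF   [F ::= m]
vmmF ⇒ vmmm   [F ::= m]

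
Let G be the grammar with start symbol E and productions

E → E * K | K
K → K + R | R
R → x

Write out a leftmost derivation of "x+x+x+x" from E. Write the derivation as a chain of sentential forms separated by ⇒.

E ⇒ K ⇒ K+R ⇒ K+R+R ⇒ K+R+R+R ⇒ R+R+R+R ⇒ x+R+R+R ⇒ x+x+R+R ⇒ x+x+x+R ⇒ x+x+x+x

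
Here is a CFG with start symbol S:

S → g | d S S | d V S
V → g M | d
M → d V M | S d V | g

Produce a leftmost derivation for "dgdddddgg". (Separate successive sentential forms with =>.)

S => dSS   [S → d S S]
dSS => dgS   [S → g]
dgS => dgdSS   [S → d S S]
dgdSS => dgddVSS   [S → d V S]
dgddVSS => dgdddSS   [V → d]
dgdddSS => dgddddVSS   [S → d V S]
dgddddVSS => dgdddddSS   [V → d]
dgdddddSS => dgdddddgS   [S → g]
dgdddddgS => dgdddddgg   [S → g]

S => dSS => dgS => dgdSS => dgddVSS => dgdddSS => dgddddVSS => dgdddddSS => dgdddddgS => dgdddddgg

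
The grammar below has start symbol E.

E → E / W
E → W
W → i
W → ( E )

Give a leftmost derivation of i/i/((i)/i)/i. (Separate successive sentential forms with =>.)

E => E/W   [E → E / W]
E/W => E/W/W   [E → E / W]
E/W/W => E/W/W/W   [E → E / W]
E/W/W/W => W/W/W/W   [E → W]
W/W/W/W => i/W/W/W   [W → i]
i/W/W/W => i/i/W/W   [W → i]
i/i/W/W => i/i/(E)/W   [W → ( E )]
i/i/(E)/W => i/i/(E/W)/W   [E → E / W]
i/i/(E/W)/W => i/i/(W/W)/W   [E → W]
i/i/(W/W)/W => i/i/((E)/W)/W   [W → ( E )]
i/i/((E)/W)/W => i/i/((W)/W)/W   [E → W]
i/i/((W)/W)/W => i/i/((i)/W)/W   [W → i]
i/i/((i)/W)/W => i/i/((i)/i)/W   [W → i]
i/i/((i)/i)/W => i/i/((i)/i)/i   [W → i]

E => E/W => E/W/W => E/W/W/W => W/W/W/W => i/W/W/W => i/i/W/W => i/i/(E)/W => i/i/(E/W)/W => i/i/(W/W)/W => i/i/((E)/W)/W => i/i/((W)/W)/W => i/i/((i)/W)/W => i/i/((i)/i)/W => i/i/((i)/i)/i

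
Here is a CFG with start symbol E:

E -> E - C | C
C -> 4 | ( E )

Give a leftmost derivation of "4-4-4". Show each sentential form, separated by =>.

E => E-C => E-C-C => C-C-C => 4-C-C => 4-4-C => 4-4-4

E => E-C   [E -> E - C]
E-C => E-C-C   [E -> E - C]
E-C-C => C-C-C   [E -> C]
C-C-C => 4-C-C   [C -> 4]
4-C-C => 4-4-C   [C -> 4]
4-4-C => 4-4-4   [C -> 4]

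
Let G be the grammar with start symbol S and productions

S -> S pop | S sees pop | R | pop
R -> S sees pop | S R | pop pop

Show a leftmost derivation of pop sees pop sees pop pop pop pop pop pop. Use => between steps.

S => R => S R => S pop R => R pop R => S R pop R => S sees pop R pop R => S sees pop sees pop R pop R => pop sees pop sees pop R pop R => pop sees pop sees pop pop pop pop R => pop sees pop sees pop pop pop pop pop pop

S => R   [S -> R]
R => S R   [R -> S R]
S R => S pop R   [S -> S pop]
S pop R => R pop R   [S -> R]
R pop R => S R pop R   [R -> S R]
S R pop R => S sees pop R pop R   [S -> S sees pop]
S sees pop R pop R => S sees pop sees pop R pop R   [S -> S sees pop]
S sees pop sees pop R pop R => pop sees pop sees pop R pop R   [S -> pop]
pop sees pop sees pop R pop R => pop sees pop sees pop pop pop pop R   [R -> pop pop]
pop sees pop sees pop pop pop pop R => pop sees pop sees pop pop pop pop pop pop   [R -> pop pop]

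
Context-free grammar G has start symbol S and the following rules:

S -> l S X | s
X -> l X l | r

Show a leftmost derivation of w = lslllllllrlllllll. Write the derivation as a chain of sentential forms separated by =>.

S => lSX => lsX => lslXl => lsllXll => lslllXlll => lsllllXllll => lslllllXlllll => lsllllllXllllll => lslllllllXlllllll => lslllllllrlllllll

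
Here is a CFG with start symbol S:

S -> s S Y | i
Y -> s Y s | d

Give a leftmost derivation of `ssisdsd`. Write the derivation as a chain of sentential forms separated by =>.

S => sSY => ssSYY => ssiYY => ssisYsY => ssisdsY => ssisdsd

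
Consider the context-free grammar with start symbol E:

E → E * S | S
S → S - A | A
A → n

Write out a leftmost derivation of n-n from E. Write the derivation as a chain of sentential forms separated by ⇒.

E ⇒ S   [E → S]
S ⇒ S-A   [S → S - A]
S-A ⇒ A-A   [S → A]
A-A ⇒ n-A   [A → n]
n-A ⇒ n-n   [A → n]

E⇒S⇒S-A⇒A-A⇒n-A⇒n-n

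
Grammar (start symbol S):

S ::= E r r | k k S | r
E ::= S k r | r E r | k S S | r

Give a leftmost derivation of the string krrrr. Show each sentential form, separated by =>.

S => Err   [S ::= E r r]
Err => kSSrr   [E ::= k S S]
kSSrr => krSrr   [S ::= r]
krSrr => krrrr   [S ::= r]

S => Err => kSSrr => krSrr => krrrr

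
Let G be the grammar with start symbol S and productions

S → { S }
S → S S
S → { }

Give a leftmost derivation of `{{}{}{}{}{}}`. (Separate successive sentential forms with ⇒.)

S ⇒ {S} ⇒ {SS} ⇒ {SSS} ⇒ {SSSS} ⇒ {SSSSS} ⇒ {{}SSSS} ⇒ {{}{}SSS} ⇒ {{}{}{}SS} ⇒ {{}{}{}{}S} ⇒ {{}{}{}{}{}}

S ⇒ {S}   [S → { S }]
{S} ⇒ {SS}   [S → S S]
{SS} ⇒ {SSS}   [S → S S]
{SSS} ⇒ {SSSS}   [S → S S]
{SSSS} ⇒ {SSSSS}   [S → S S]
{SSSSS} ⇒ {{}SSSS}   [S → { }]
{{}SSSS} ⇒ {{}{}SSS}   [S → { }]
{{}{}SSS} ⇒ {{}{}{}SS}   [S → { }]
{{}{}{}SS} ⇒ {{}{}{}{}S}   [S → { }]
{{}{}{}{}S} ⇒ {{}{}{}{}{}}   [S → { }]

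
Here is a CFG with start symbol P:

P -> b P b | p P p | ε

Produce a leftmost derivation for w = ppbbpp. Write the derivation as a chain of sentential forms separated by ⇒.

P ⇒ pPp   [P -> p P p]
pPp ⇒ ppPpp   [P -> p P p]
ppPpp ⇒ ppbPbpp   [P -> b P b]
ppbPbpp ⇒ ppbbpp   [P -> ε]

P ⇒ pPp ⇒ ppPpp ⇒ ppbPbpp ⇒ ppbbpp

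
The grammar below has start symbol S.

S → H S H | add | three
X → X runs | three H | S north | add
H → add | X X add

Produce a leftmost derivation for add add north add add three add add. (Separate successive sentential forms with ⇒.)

S ⇒ H S H   [S → H S H]
H S H ⇒ add S H   [H → add]
add S H ⇒ add H S H H   [S → H S H]
add H S H H ⇒ add X X add S H H   [H → X X add]
add X X add S H H ⇒ add S north X add S H H   [X → S north]
add S north X add S H H ⇒ add add north X add S H H   [S → add]
add add north X add S H H ⇒ add add north add add S H H   [X → add]
add add north add add S H H ⇒ add add north add add three H H   [S → three]
add add north add add three H H ⇒ add add north add add three add H   [H → add]
add add north add add three add H ⇒ add add north add add three add add   [H → add]

S ⇒ H S H ⇒ add S H ⇒ add H S H H ⇒ add X X add S H H ⇒ add S north X add S H H ⇒ add add north X add S H H ⇒ add add north add add S H H ⇒ add add north add add three H H ⇒ add add north add add three add H ⇒ add add north add add three add add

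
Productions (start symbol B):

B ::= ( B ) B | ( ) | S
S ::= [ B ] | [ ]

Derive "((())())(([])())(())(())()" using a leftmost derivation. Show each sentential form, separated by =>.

B=>(B)B=>((B)B)B=>((())B)B=>((())())B=>((())())(B)B=>((())())((B)B)B=>((())())((S)B)B=>((())())(([])B)B=>((())())(([])())B=>((())())(([])())(B)B=>((())())(([])())(())B=>((())())(([])())(())(B)B=>((())())(([])())(())(())B=>((())())(([])())(())(())()

B => (B)B   [B ::= ( B ) B]
(B)B => ((B)B)B   [B ::= ( B ) B]
((B)B)B => ((())B)B   [B ::= ( )]
((())B)B => ((())())B   [B ::= ( )]
((())())B => ((())())(B)B   [B ::= ( B ) B]
((())())(B)B => ((())())((B)B)B   [B ::= ( B ) B]
((())())((B)B)B => ((())())((S)B)B   [B ::= S]
((())())((S)B)B => ((())())(([])B)B   [S ::= [ ]]
((())())(([])B)B => ((())())(([])())B   [B ::= ( )]
((())())(([])())B => ((())())(([])())(B)B   [B ::= ( B ) B]
((())())(([])())(B)B => ((())())(([])())(())B   [B ::= ( )]
((())())(([])())(())B => ((())())(([])())(())(B)B   [B ::= ( B ) B]
((())())(([])())(())(B)B => ((())())(([])())(())(())B   [B ::= ( )]
((())())(([])())(())(())B => ((())())(([])())(())(())()   [B ::= ( )]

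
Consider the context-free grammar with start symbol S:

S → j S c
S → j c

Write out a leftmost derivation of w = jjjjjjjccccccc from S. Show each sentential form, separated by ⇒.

S ⇒ jSc   [S → j S c]
jSc ⇒ jjScc   [S → j S c]
jjScc ⇒ jjjSccc   [S → j S c]
jjjSccc ⇒ jjjjScccc   [S → j S c]
jjjjScccc ⇒ jjjjjSccccc   [S → j S c]
jjjjjSccccc ⇒ jjjjjjScccccc   [S → j S c]
jjjjjjScccccc ⇒ jjjjjjjccccccc   [S → j c]

S⇒jSc⇒jjScc⇒jjjSccc⇒jjjjScccc⇒jjjjjSccccc⇒jjjjjjScccccc⇒jjjjjjjccccccc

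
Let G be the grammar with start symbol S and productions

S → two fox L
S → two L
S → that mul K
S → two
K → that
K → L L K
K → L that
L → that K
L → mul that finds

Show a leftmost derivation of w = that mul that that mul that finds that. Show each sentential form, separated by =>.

S => that mul K => that mul L L K => that mul that K L K => that mul that that L K => that mul that that mul that finds K => that mul that that mul that finds that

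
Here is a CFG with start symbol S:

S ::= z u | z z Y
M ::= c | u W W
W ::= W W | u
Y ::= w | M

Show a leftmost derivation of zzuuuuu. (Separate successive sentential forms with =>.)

S => zzY   [S ::= z z Y]
zzY => zzM   [Y ::= M]
zzM => zzuWW   [M ::= u W W]
zzuWW => zzuWWW   [W ::= W W]
zzuWWW => zzuuWW   [W ::= u]
zzuuWW => zzuuWWW   [W ::= W W]
zzuuWWW => zzuuuWW   [W ::= u]
zzuuuWW => zzuuuuW   [W ::= u]
zzuuuuW => zzuuuuu   [W ::= u]

S=>zzY=>zzM=>zzuWW=>zzuWWW=>zzuuWW=>zzuuWWW=>zzuuuWW=>zzuuuuW=>zzuuuuu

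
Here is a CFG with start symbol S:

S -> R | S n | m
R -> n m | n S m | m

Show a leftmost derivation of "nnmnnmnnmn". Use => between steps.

S => Sn   [S -> S n]
Sn => Rn   [S -> R]
Rn => nSmn   [R -> n S m]
nSmn => nSnmn   [S -> S n]
nSnmn => nSnnmn   [S -> S n]
nSnnmn => nRnnmn   [S -> R]
nRnnmn => nnSmnnmn   [R -> n S m]
nnSmnnmn => nnSnmnnmn   [S -> S n]
nnSnmnnmn => nnSnnmnnmn   [S -> S n]
nnSnnmnnmn => nnmnnmnnmn   [S -> m]

S=>Sn=>Rn=>nSmn=>nSnmn=>nSnnmn=>nRnnmn=>nnSmnnmn=>nnSnmnnmn=>nnSnnmnnmn=>nnmnnmnnmn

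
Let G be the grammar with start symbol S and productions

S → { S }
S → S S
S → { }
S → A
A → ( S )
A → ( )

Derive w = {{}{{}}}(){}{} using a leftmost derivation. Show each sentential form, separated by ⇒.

S ⇒ SS ⇒ SSS ⇒ SSSS ⇒ {S}SSS ⇒ {SS}SSS ⇒ {{}S}SSS ⇒ {{}{S}}SSS ⇒ {{}{{}}}SSS ⇒ {{}{{}}}ASS ⇒ {{}{{}}}()SS ⇒ {{}{{}}}(){}S ⇒ {{}{{}}}(){}{}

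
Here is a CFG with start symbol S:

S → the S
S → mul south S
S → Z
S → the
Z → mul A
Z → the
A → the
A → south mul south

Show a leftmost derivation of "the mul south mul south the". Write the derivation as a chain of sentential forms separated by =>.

S => the S => the mul south S => the mul south mul south S => the mul south mul south the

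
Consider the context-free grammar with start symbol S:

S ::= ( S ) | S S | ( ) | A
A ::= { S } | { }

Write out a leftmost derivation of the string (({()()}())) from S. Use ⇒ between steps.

S ⇒ (S) ⇒ ((S)) ⇒ ((SS)) ⇒ ((AS)) ⇒ (({S}S)) ⇒ (({SS}S)) ⇒ (({()S}S)) ⇒ (({()()}S)) ⇒ (({()()}()))

S ⇒ (S)   [S ::= ( S )]
(S) ⇒ ((S))   [S ::= ( S )]
((S)) ⇒ ((SS))   [S ::= S S]
((SS)) ⇒ ((AS))   [S ::= A]
((AS)) ⇒ (({S}S))   [A ::= { S }]
(({S}S)) ⇒ (({SS}S))   [S ::= S S]
(({SS}S)) ⇒ (({()S}S))   [S ::= ( )]
(({()S}S)) ⇒ (({()()}S))   [S ::= ( )]
(({()()}S)) ⇒ (({()()}()))   [S ::= ( )]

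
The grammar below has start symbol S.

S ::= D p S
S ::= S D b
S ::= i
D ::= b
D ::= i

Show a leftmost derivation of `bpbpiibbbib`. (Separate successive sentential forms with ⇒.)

S ⇒ SDb   [S ::= S D b]
SDb ⇒ DpSDb   [S ::= D p S]
DpSDb ⇒ bpSDb   [D ::= b]
bpSDb ⇒ bpSDbDb   [S ::= S D b]
bpSDbDb ⇒ bpDpSDbDb   [S ::= D p S]
bpDpSDbDb ⇒ bpbpSDbDb   [D ::= b]
bpbpSDbDb ⇒ bpbpSDbDbDb   [S ::= S D b]
bpbpSDbDbDb ⇒ bpbpiDbDbDb   [S ::= i]
bpbpiDbDbDb ⇒ bpbpiibDbDb   [D ::= i]
bpbpiibDbDb ⇒ bpbpiibbbDb   [D ::= b]
bpbpiibbbDb ⇒ bpbpiibbbib   [D ::= i]

S⇒SDb⇒DpSDb⇒bpSDb⇒bpSDbDb⇒bpDpSDbDb⇒bpbpSDbDb⇒bpbpSDbDbDb⇒bpbpiDbDbDb⇒bpbpiibDbDb⇒bpbpiibbbDb⇒bpbpiibbbib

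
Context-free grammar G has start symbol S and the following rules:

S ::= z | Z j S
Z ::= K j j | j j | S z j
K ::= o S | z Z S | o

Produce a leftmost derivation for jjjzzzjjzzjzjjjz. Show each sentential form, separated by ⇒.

S ⇒ ZjS ⇒ jjjS ⇒ jjjZjS ⇒ jjjKjjjS ⇒ jjjzZSjjjS ⇒ jjjzSzjSjjjS ⇒ jjjzZjSzjSjjjS ⇒ jjjzSzjjSzjSjjjS ⇒ jjjzzzjjSzjSjjjS ⇒ jjjzzzjjzzjSjjjS ⇒ jjjzzzjjzzjzjjjS ⇒ jjjzzzjjzzjzjjjz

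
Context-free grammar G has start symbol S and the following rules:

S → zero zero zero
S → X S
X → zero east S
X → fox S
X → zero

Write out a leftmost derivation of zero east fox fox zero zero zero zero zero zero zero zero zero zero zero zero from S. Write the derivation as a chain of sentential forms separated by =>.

S => X S => zero east S S => zero east X S S => zero east fox S S S => zero east fox X S S S => zero east fox fox S S S S => zero east fox fox zero zero zero S S S => zero east fox fox zero zero zero zero zero zero S S => zero east fox fox zero zero zero zero zero zero zero zero zero S => zero east fox fox zero zero zero zero zero zero zero zero zero zero zero zero

S => X S   [S → X S]
X S => zero east S S   [X → zero east S]
zero east S S => zero east X S S   [S → X S]
zero east X S S => zero east fox S S S   [X → fox S]
zero east fox S S S => zero east fox X S S S   [S → X S]
zero east fox X S S S => zero east fox fox S S S S   [X → fox S]
zero east fox fox S S S S => zero east fox fox zero zero zero S S S   [S → zero zero zero]
zero east fox fox zero zero zero S S S => zero east fox fox zero zero zero zero zero zero S S   [S → zero zero zero]
zero east fox fox zero zero zero zero zero zero S S => zero east fox fox zero zero zero zero zero zero zero zero zero S   [S → zero zero zero]
zero east fox fox zero zero zero zero zero zero zero zero zero S => zero east fox fox zero zero zero zero zero zero zero zero zero zero zero zero   [S → zero zero zero]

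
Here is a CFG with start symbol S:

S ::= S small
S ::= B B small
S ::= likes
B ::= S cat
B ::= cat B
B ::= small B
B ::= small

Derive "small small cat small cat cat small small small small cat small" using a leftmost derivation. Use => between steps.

S => B B small => small B B small => small small B small => small small cat B small => small small cat S cat small => small small cat B B small cat small => small small cat small B B small cat small => small small cat small cat B B small cat small => small small cat small cat cat B B small cat small => small small cat small cat cat small B B small cat small => small small cat small cat cat small small B small cat small => small small cat small cat cat small small small small cat small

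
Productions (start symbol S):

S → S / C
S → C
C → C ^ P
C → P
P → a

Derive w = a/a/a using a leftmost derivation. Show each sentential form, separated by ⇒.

S ⇒ S/C   [S → S / C]
S/C ⇒ S/C/C   [S → S / C]
S/C/C ⇒ C/C/C   [S → C]
C/C/C ⇒ P/C/C   [C → P]
P/C/C ⇒ a/C/C   [P → a]
a/C/C ⇒ a/P/C   [C → P]
a/P/C ⇒ a/a/C   [P → a]
a/a/C ⇒ a/a/P   [C → P]
a/a/P ⇒ a/a/a   [P → a]

S⇒S/C⇒S/C/C⇒C/C/C⇒P/C/C⇒a/C/C⇒a/P/C⇒a/a/C⇒a/a/P⇒a/a/a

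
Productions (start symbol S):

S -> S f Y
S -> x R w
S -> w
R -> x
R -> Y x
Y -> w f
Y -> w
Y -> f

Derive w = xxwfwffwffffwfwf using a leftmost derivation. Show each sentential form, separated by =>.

S => SfY => SfYfY => SfYfYfY => SfYfYfYfY => SfYfYfYfYfY => xRwfYfYfYfYfY => xxwfYfYfYfYfY => xxwfwffYfYfYfY => xxwfwffwffYfYfY => xxwfwffwffffYfY => xxwfwffwffffwfY => xxwfwffwffffwfwf

S => SfY   [S -> S f Y]
SfY => SfYfY   [S -> S f Y]
SfYfY => SfYfYfY   [S -> S f Y]
SfYfYfY => SfYfYfYfY   [S -> S f Y]
SfYfYfYfY => SfYfYfYfYfY   [S -> S f Y]
SfYfYfYfYfY => xRwfYfYfYfYfY   [S -> x R w]
xRwfYfYfYfYfY => xxwfYfYfYfYfY   [R -> x]
xxwfYfYfYfYfY => xxwfwffYfYfYfY   [Y -> w f]
xxwfwffYfYfYfY => xxwfwffwffYfYfY   [Y -> w f]
xxwfwffwffYfYfY => xxwfwffwffffYfY   [Y -> f]
xxwfwffwffffYfY => xxwfwffwffffwfY   [Y -> w]
xxwfwffwffffwfY => xxwfwffwffffwfwf   [Y -> w f]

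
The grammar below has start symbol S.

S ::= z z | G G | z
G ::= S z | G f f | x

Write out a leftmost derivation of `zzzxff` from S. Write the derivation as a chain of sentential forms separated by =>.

S => GG => SzG => zzzG => zzzGff => zzzxff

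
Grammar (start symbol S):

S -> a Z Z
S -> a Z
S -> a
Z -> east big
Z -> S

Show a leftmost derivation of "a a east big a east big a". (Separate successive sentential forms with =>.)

S => a Z Z => a S Z => a a Z Z => a a east big Z => a a east big S => a a east big a Z Z => a a east big a east big Z => a a east big a east big S => a a east big a east big a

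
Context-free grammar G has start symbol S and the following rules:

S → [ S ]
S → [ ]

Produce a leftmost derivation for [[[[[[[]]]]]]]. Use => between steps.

S => [S]   [S → [ S ]]
[S] => [[S]]   [S → [ S ]]
[[S]] => [[[S]]]   [S → [ S ]]
[[[S]]] => [[[[S]]]]   [S → [ S ]]
[[[[S]]]] => [[[[[S]]]]]   [S → [ S ]]
[[[[[S]]]]] => [[[[[[S]]]]]]   [S → [ S ]]
[[[[[[S]]]]]] => [[[[[[[]]]]]]]   [S → [ ]]

S => [S] => [[S]] => [[[S]]] => [[[[S]]]] => [[[[[S]]]]] => [[[[[[S]]]]]] => [[[[[[[]]]]]]]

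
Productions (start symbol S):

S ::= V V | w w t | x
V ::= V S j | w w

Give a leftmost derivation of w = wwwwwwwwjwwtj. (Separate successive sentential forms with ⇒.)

S ⇒ VV ⇒ wwV ⇒ wwVSj ⇒ wwVSjSj ⇒ wwwwSjSj ⇒ wwwwVVjSj ⇒ wwwwwwVjSj ⇒ wwwwwwwwjSj ⇒ wwwwwwwwjwwtj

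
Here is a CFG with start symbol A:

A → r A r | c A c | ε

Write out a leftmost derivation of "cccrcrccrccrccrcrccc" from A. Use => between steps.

A => cAc   [A → c A c]
cAc => ccAcc   [A → c A c]
ccAcc => cccAccc   [A → c A c]
cccAccc => cccrArccc   [A → r A r]
cccrArccc => cccrcAcrccc   [A → c A c]
cccrcAcrccc => cccrcrArcrccc   [A → r A r]
cccrcrArcrccc => cccrcrcAcrcrccc   [A → c A c]
cccrcrcAcrcrccc => cccrcrccAccrcrccc   [A → c A c]
cccrcrccAccrcrccc => cccrcrccrArccrcrccc   [A → r A r]
cccrcrccrArccrcrccc => cccrcrccrcAcrccrcrccc   [A → c A c]
cccrcrccrcAcrccrcrccc => cccrcrccrccrccrcrccc   [A → ε]

A => cAc => ccAcc => cccAccc => cccrArccc => cccrcAcrccc => cccrcrArcrccc => cccrcrcAcrcrccc => cccrcrccAccrcrccc => cccrcrccrArccrcrccc => cccrcrccrcAcrccrcrccc => cccrcrccrccrccrcrccc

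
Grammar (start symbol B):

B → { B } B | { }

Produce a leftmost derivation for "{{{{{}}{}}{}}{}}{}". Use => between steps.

B => {B}B => {{B}B}B => {{{B}B}B}B => {{{{B}B}B}B}B => {{{{{}}B}B}B}B => {{{{{}}{}}B}B}B => {{{{{}}{}}{}}B}B => {{{{{}}{}}{}}{}}B => {{{{{}}{}}{}}{}}{}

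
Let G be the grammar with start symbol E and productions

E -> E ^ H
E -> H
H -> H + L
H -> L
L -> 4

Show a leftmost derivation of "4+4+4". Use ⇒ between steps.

E ⇒ H ⇒ H+L ⇒ H+L+L ⇒ L+L+L ⇒ 4+L+L ⇒ 4+4+L ⇒ 4+4+4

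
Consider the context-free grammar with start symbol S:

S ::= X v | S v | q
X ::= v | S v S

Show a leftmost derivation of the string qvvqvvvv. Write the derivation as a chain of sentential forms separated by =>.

S => Sv => Xvv => SvSvv => SvvSvv => qvvSvv => qvvSvvv => qvvSvvvv => qvvqvvvv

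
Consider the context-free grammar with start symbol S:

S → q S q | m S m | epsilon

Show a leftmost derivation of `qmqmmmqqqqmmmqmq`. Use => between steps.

S => qSq   [S → q S q]
qSq => qmSmq   [S → m S m]
qmSmq => qmqSqmq   [S → q S q]
qmqSqmq => qmqmSmqmq   [S → m S m]
qmqmSmqmq => qmqmmSmmqmq   [S → m S m]
qmqmmSmmqmq => qmqmmmSmmmqmq   [S → m S m]
qmqmmmSmmmqmq => qmqmmmqSqmmmqmq   [S → q S q]
qmqmmmqSqmmmqmq => qmqmmmqqSqqmmmqmq   [S → q S q]
qmqmmmqqSqqmmmqmq => qmqmmmqqqqmmmqmq   [S → epsilon]

S => qSq => qmSmq => qmqSqmq => qmqmSmqmq => qmqmmSmmqmq => qmqmmmSmmmqmq => qmqmmmqSqmmmqmq => qmqmmmqqSqqmmmqmq => qmqmmmqqqqmmmqmq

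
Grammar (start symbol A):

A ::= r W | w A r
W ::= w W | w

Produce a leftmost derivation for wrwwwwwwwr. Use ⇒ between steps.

A ⇒ wAr ⇒ wrWr ⇒ wrwWr ⇒ wrwwWr ⇒ wrwwwWr ⇒ wrwwwwWr ⇒ wrwwwwwWr ⇒ wrwwwwwwWr ⇒ wrwwwwwwwr

A ⇒ wAr   [A ::= w A r]
wAr ⇒ wrWr   [A ::= r W]
wrWr ⇒ wrwWr   [W ::= w W]
wrwWr ⇒ wrwwWr   [W ::= w W]
wrwwWr ⇒ wrwwwWr   [W ::= w W]
wrwwwWr ⇒ wrwwwwWr   [W ::= w W]
wrwwwwWr ⇒ wrwwwwwWr   [W ::= w W]
wrwwwwwWr ⇒ wrwwwwwwWr   [W ::= w W]
wrwwwwwwWr ⇒ wrwwwwwwwr   [W ::= w]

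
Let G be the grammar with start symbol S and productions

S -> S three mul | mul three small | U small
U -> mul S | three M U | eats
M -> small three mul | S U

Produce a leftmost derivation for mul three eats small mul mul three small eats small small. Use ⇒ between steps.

S ⇒ U small   [S -> U small]
U small ⇒ mul S small   [U -> mul S]
mul S small ⇒ mul U small small   [S -> U small]
mul U small small ⇒ mul three M U small small   [U -> three M U]
mul three M U small small ⇒ mul three S U U small small   [M -> S U]
mul three S U U small small ⇒ mul three U small U U small small   [S -> U small]
mul three U small U U small small ⇒ mul three eats small U U small small   [U -> eats]
mul three eats small U U small small ⇒ mul three eats small mul S U small small   [U -> mul S]
mul three eats small mul S U small small ⇒ mul three eats small mul mul three small U small small   [S -> mul three small]
mul three eats small mul mul three small U small small ⇒ mul three eats small mul mul three small eats small small   [U -> eats]

S ⇒ U small ⇒ mul S small ⇒ mul U small small ⇒ mul three M U small small ⇒ mul three S U U small small ⇒ mul three U small U U small small ⇒ mul three eats small U U small small ⇒ mul three eats small mul S U small small ⇒ mul three eats small mul mul three small U small small ⇒ mul three eats small mul mul three small eats small small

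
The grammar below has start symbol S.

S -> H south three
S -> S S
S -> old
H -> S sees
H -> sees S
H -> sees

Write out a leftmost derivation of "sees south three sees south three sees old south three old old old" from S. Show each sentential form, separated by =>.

S => S S   [S -> S S]
S S => H south three S   [S -> H south three]
H south three S => S sees south three S   [H -> S sees]
S sees south three S => H south three sees south three S   [S -> H south three]
H south three sees south three S => sees south three sees south three S   [H -> sees]
sees south three sees south three S => sees south three sees south three S S   [S -> S S]
sees south three sees south three S S => sees south three sees south three S S S   [S -> S S]
sees south three sees south three S S S => sees south three sees south three S S S S   [S -> S S]
sees south three sees south three S S S S => sees south three sees south three H south three S S S   [S -> H south three]
sees south three sees south three H south three S S S => sees south three sees south three sees S south three S S S   [H -> sees S]
sees south three sees south three sees S south three S S S => sees south three sees south three sees old south three S S S   [S -> old]
sees south three sees south three sees old south three S S S => sees south three sees south three sees old south three old S S   [S -> old]
sees south three sees south three sees old south three old S S => sees south three sees south three sees old south three old old S   [S -> old]
sees south three sees south three sees old south three old old S => sees south three sees south three sees old south three old old old   [S -> old]

S => S S => H south three S => S sees south three S => H south three sees south three S => sees south three sees south three S => sees south three sees south three S S => sees south three sees south three S S S => sees south three sees south three S S S S => sees south three sees south three H south three S S S => sees south three sees south three sees S south three S S S => sees south three sees south three sees old south three S S S => sees south three sees south three sees old south three old S S => sees south three sees south three sees old south three old old S => sees south three sees south three sees old south three old old old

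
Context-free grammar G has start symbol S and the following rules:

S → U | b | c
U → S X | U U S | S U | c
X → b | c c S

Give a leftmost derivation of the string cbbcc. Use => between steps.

S => U => UUS => SXUS => UXUS => SXXUS => cXXUS => cbXUS => cbbUS => cbbcS => cbbcc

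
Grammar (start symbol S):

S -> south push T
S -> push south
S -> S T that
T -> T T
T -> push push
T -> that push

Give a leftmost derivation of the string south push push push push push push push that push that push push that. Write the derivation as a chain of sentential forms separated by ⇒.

S ⇒ S T that   [S -> S T that]
S T that ⇒ S T that T that   [S -> S T that]
S T that T that ⇒ south push T T that T that   [S -> south push T]
south push T T that T that ⇒ south push T T T that T that   [T -> T T]
south push T T T that T that ⇒ south push T T T T that T that   [T -> T T]
south push T T T T that T that ⇒ south push push push T T T that T that   [T -> push push]
south push push push T T T that T that ⇒ south push push push push push T T that T that   [T -> push push]
south push push push push push T T that T that ⇒ south push push push push push push push T that T that   [T -> push push]
south push push push push push push push T that T that ⇒ south push push push push push push push that push that T that   [T -> that push]
south push push push push push push push that push that T that ⇒ south push push push push push push push that push that push push that   [T -> push push]

S ⇒ S T that ⇒ S T that T that ⇒ south push T T that T that ⇒ south push T T T that T that ⇒ south push T T T T that T that ⇒ south push push push T T T that T that ⇒ south push push push push push T T that T that ⇒ south push push push push push push push T that T that ⇒ south push push push push push push push that push that T that ⇒ south push push push push push push push that push that push push that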